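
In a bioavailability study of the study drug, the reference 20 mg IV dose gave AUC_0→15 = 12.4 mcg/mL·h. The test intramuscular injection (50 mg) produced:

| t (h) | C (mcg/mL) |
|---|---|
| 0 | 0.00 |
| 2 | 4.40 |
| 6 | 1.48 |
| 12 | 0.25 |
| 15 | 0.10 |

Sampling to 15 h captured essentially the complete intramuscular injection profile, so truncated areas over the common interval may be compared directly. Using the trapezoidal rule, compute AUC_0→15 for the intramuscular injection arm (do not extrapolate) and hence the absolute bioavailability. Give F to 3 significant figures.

Trapezoidal AUC_0→15 (intramuscular injection):
  [0→2]: (0.00+4.40)/2 × 2 = 4.4
  [2→6]: (4.40+1.48)/2 × 4 = 11.76
  [6→12]: (1.48+0.25)/2 × 6 = 5.19
  [12→15]: (0.25+0.10)/2 × 3 = 0.525
  Sum = 21.875 mcg/mL·h
F = (AUC_ev/D_ev)/(AUC_iv/D_iv) = (21.875/50)/(12.4/20) = 0.4375/0.62 = 0.7056

F = 0.706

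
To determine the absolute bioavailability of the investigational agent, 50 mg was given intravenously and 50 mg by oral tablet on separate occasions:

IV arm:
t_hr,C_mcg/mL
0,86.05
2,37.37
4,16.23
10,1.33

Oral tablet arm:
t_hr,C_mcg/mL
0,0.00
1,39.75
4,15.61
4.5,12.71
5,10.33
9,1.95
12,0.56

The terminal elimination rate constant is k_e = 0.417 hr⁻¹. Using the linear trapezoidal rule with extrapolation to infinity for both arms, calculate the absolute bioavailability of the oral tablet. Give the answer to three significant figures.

Trapezoidal AUC_0→10 (IV):
  [0→2]: (86.05+37.37)/2 × 2 = 123.42
  [2→4]: (37.37+16.23)/2 × 2 = 53.6
  [4→10]: (16.23+1.33)/2 × 6 = 52.68
  Sum = 229.7 mcg/mL·hr
IV tail: 1.33/0.417 = 3.189; AUC_iv,0→∞ = 229.7 + 3.189 = 232.889 mcg/mL·hr
Trapezoidal AUC_0→12 (oral tablet):
  [0→1]: (0.00+39.75)/2 × 1 = 19.875
  [1→4]: (39.75+15.61)/2 × 3 = 83.04
  [4→4.5]: (15.61+12.71)/2 × 0.5 = 7.08
  [4.5→5]: (12.71+10.33)/2 × 0.5 = 5.76
  [5→9]: (10.33+1.95)/2 × 4 = 24.56
  [9→12]: (1.95+0.56)/2 × 3 = 3.765
  Sum = 144.08 mcg/mL·hr
oral tablet tail: 0.56/0.417 = 1.343; AUC_ev,0→∞ = 144.08 + 1.343 = 145.423 mcg/mL·hr
F = (AUC_ev/D_ev)/(AUC_iv/D_iv) = (145.423/50)/(232.889/50) = 2.90846/4.65778 = 0.6244

F = 0.624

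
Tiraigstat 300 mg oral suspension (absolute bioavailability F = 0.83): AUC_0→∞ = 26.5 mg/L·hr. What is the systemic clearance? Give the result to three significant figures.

CL = 9.40 L/hr

CL = F × Dose / AUC_0→∞
   = 0.83 × 300 / 26.5 = 9.39623 L/hr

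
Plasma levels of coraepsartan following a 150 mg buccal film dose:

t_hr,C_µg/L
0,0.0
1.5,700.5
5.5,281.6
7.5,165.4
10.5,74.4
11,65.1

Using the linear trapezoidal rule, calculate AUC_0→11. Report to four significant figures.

AUC = 3331 µg/L·hr

Trapezoidal AUC_0→11:
  [0→1.5]: (0.0+700.5)/2 × 1.5 = 525.375
  [1.5→5.5]: (700.5+281.6)/2 × 4 = 1964.2
  [5.5→7.5]: (281.6+165.4)/2 × 2 = 447.0
  [7.5→10.5]: (165.4+74.4)/2 × 3 = 359.7
  [10.5→11]: (74.4+65.1)/2 × 0.5 = 34.875
  Sum = 3331.15 µg/L·hr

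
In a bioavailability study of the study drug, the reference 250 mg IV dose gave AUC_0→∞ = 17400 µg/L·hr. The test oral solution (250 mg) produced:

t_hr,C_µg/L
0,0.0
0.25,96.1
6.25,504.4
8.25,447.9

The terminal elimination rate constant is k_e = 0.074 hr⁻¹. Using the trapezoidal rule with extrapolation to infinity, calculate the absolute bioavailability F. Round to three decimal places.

F = 0.507

Trapezoidal AUC_0→8.25 (oral solution):
  [0→0.25]: (0.0+96.1)/2 × 0.25 = 12.0125
  [0.25→6.25]: (96.1+504.4)/2 × 6 = 1801.5
  [6.25→8.25]: (504.4+447.9)/2 × 2 = 952.3
  Sum = 2765.8125 µg/L·hr
Tail: C_last/k_e = 447.9/0.074 = 6052.703
AUC_0→∞ (oral solution) = 2765.8125 + 6052.703 = 8818.5155 µg/L·hr
F = (AUC_ev/D_ev)/(AUC_iv/D_iv) = (8818.5155/250)/(17400/250) = 35.274062/69.6 = 0.5068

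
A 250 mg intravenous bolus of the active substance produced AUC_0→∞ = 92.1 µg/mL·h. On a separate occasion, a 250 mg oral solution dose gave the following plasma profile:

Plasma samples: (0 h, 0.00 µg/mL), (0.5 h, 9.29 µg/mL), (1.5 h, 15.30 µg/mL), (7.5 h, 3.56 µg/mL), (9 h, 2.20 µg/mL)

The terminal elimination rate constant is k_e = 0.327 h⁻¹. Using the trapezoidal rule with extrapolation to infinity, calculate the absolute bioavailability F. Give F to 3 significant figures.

Trapezoidal AUC_0→9 (oral solution):
  [0→0.5]: (0.00+9.29)/2 × 0.5 = 2.3225
  [0.5→1.5]: (9.29+15.30)/2 × 1 = 12.295
  [1.5→7.5]: (15.30+3.56)/2 × 6 = 56.58
  [7.5→9]: (3.56+2.20)/2 × 1.5 = 4.32
  Sum = 75.5175 µg/mL·h
Tail: C_last/k_e = 2.20/0.327 = 6.728
AUC_0→∞ (oral solution) = 75.5175 + 6.728 = 82.2455 µg/mL·h
F = (AUC_ev/D_ev)/(AUC_iv/D_iv) = (82.2455/250)/(92.1/250) = 0.328982/0.3684 = 0.8930

F = 0.893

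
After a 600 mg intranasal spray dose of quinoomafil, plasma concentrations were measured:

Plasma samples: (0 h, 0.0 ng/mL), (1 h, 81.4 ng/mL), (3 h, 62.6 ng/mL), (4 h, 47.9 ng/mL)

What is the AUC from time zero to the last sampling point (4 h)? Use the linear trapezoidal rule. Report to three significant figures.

AUC = 240 ng/mL·h

Trapezoidal AUC_0→4:
  [0→1]: (0.0+81.4)/2 × 1 = 40.7
  [1→3]: (81.4+62.6)/2 × 2 = 144.0
  [3→4]: (62.6+47.9)/2 × 1 = 55.25
  Sum = 239.95 ng/mL·h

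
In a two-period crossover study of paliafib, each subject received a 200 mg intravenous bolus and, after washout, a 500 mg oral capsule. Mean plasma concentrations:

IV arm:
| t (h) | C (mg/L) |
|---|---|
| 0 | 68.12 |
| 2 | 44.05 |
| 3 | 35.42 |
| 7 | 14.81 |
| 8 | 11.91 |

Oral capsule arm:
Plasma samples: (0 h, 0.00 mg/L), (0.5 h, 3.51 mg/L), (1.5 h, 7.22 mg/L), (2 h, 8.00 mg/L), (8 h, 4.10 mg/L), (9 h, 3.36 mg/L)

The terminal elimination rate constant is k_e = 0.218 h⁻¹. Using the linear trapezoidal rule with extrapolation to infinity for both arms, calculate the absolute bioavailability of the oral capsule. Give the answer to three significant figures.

Trapezoidal AUC_0→8 (IV):
  [0→2]: (68.12+44.05)/2 × 2 = 112.17
  [2→3]: (44.05+35.42)/2 × 1 = 39.735
  [3→7]: (35.42+14.81)/2 × 4 = 100.46
  [7→8]: (14.81+11.91)/2 × 1 = 13.36
  Sum = 265.725 mg/L·h
IV tail: 11.91/0.218 = 54.633; AUC_iv,0→∞ = 265.725 + 54.633 = 320.358 mg/L·h
Trapezoidal AUC_0→9 (oral capsule):
  [0→0.5]: (0.00+3.51)/2 × 0.5 = 0.8775
  [0.5→1.5]: (3.51+7.22)/2 × 1 = 5.365
  [1.5→2]: (7.22+8.00)/2 × 0.5 = 3.805
  [2→8]: (8.00+4.10)/2 × 6 = 36.3
  [8→9]: (4.10+3.36)/2 × 1 = 3.73
  Sum = 50.0775 mg/L·h
oral capsule tail: 3.36/0.218 = 15.413; AUC_ev,0→∞ = 50.0775 + 15.413 = 65.4905 mg/L·h
F = (AUC_ev/D_ev)/(AUC_iv/D_iv) = (65.4905/500)/(320.358/200) = 0.130981/1.60179 = 0.0818

F = 0.0818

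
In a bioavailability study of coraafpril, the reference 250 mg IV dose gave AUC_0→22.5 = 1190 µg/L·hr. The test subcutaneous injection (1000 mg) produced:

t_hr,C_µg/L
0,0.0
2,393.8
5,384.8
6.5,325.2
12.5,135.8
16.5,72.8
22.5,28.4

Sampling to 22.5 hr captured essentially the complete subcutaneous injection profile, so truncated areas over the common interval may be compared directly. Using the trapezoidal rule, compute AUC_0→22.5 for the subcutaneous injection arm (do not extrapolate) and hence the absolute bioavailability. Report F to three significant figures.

F = 0.882

Trapezoidal AUC_0→22.5 (subcutaneous injection):
  [0→2]: (0.0+393.8)/2 × 2 = 393.8
  [2→5]: (393.8+384.8)/2 × 3 = 1167.9
  [5→6.5]: (384.8+325.2)/2 × 1.5 = 532.5
  [6.5→12.5]: (325.2+135.8)/2 × 6 = 1383.0
  [12.5→16.5]: (135.8+72.8)/2 × 4 = 417.2
  [16.5→22.5]: (72.8+28.4)/2 × 6 = 303.6
  Sum = 4198.0 µg/L·hr
F = (AUC_ev/D_ev)/(AUC_iv/D_iv) = (4198.0/1000)/(1190/250) = 4.198/4.76 = 0.8819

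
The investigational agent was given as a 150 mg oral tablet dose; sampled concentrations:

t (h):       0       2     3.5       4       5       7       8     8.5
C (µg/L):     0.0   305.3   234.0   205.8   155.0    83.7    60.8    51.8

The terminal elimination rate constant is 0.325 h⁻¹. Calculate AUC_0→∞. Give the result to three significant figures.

AUC = 1500 µg/L·h

Trapezoidal AUC_0→8.5:
  [0→2]: (0.0+305.3)/2 × 2 = 305.3
  [2→3.5]: (305.3+234.0)/2 × 1.5 = 404.475
  [3.5→4]: (234.0+205.8)/2 × 0.5 = 109.95
  [4→5]: (205.8+155.0)/2 × 1 = 180.4
  [5→7]: (155.0+83.7)/2 × 2 = 238.7
  [7→8]: (83.7+60.8)/2 × 1 = 72.25
  [8→8.5]: (60.8+51.8)/2 × 0.5 = 28.15
  Sum = 1339.225 µg/L·h
Extrapolated tail: C_last / k_e = 51.8 / 0.325 = 159.385
AUC_0→∞ = 1339.225 + 159.385 = 1498.61 µg/L·h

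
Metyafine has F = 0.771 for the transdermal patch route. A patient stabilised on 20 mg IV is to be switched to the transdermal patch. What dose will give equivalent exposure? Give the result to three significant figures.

For equal systemic exposure: F × D_ev = D_iv
D_ev = D_iv / F = 20 / 0.771 = 25.9403 mg

D_transdermal = 25.9 mg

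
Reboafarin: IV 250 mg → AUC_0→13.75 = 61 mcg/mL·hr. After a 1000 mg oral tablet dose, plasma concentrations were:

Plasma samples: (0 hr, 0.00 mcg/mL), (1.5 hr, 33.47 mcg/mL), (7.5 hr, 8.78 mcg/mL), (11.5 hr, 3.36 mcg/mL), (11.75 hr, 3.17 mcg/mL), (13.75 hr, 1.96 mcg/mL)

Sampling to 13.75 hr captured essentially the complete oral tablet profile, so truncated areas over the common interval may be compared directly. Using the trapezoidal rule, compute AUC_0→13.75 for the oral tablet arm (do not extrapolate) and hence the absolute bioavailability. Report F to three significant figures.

Trapezoidal AUC_0→13.75 (oral tablet):
  [0→1.5]: (0.00+33.47)/2 × 1.5 = 25.1025
  [1.5→7.5]: (33.47+8.78)/2 × 6 = 126.75
  [7.5→11.5]: (8.78+3.36)/2 × 4 = 24.28
  [11.5→11.75]: (3.36+3.17)/2 × 0.25 = 0.81625
  [11.75→13.75]: (3.17+1.96)/2 × 2 = 5.13
  Sum = 182.07875 mcg/mL·hr
F = (AUC_ev/D_ev)/(AUC_iv/D_iv) = (182.07875/1000)/(61/250) = 0.18207875/0.244 = 0.7462

F = 0.746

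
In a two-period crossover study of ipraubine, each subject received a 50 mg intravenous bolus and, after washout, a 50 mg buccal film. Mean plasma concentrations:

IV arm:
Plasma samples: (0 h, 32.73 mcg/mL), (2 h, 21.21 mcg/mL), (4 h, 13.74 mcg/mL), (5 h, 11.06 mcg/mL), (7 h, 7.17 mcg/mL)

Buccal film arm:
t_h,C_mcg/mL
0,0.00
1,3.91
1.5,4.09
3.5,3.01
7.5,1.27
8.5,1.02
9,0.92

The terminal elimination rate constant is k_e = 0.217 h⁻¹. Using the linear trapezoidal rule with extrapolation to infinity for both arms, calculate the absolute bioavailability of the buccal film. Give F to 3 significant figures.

Trapezoidal AUC_0→7 (IV):
  [0→2]: (32.73+21.21)/2 × 2 = 53.94
  [2→4]: (21.21+13.74)/2 × 2 = 34.95
  [4→5]: (13.74+11.06)/2 × 1 = 12.4
  [5→7]: (11.06+7.17)/2 × 2 = 18.23
  Sum = 119.52 mcg/mL·h
IV tail: 7.17/0.217 = 33.041; AUC_iv,0→∞ = 119.52 + 33.041 = 152.561 mcg/mL·h
Trapezoidal AUC_0→9 (buccal film):
  [0→1]: (0.00+3.91)/2 × 1 = 1.955
  [1→1.5]: (3.91+4.09)/2 × 0.5 = 2.0
  [1.5→3.5]: (4.09+3.01)/2 × 2 = 7.1
  [3.5→7.5]: (3.01+1.27)/2 × 4 = 8.56
  [7.5→8.5]: (1.27+1.02)/2 × 1 = 1.145
  [8.5→9]: (1.02+0.92)/2 × 0.5 = 0.485
  Sum = 21.245 mcg/mL·h
buccal film tail: 0.92/0.217 = 4.240; AUC_ev,0→∞ = 21.245 + 4.240 = 25.485 mcg/mL·h
F = (AUC_ev/D_ev)/(AUC_iv/D_iv) = (25.485/50)/(152.561/50) = 0.5097/3.05122 = 0.1670

F = 0.167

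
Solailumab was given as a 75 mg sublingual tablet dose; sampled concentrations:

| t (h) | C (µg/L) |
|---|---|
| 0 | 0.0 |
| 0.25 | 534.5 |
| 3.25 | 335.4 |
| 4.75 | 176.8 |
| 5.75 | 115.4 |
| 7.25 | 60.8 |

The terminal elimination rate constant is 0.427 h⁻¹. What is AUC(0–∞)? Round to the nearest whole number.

AUC = 2176 µg/L·h

Trapezoidal AUC_0→7.25:
  [0→0.25]: (0.0+534.5)/2 × 0.25 = 66.8125
  [0.25→3.25]: (534.5+335.4)/2 × 3 = 1304.85
  [3.25→4.75]: (335.4+176.8)/2 × 1.5 = 384.15
  [4.75→5.75]: (176.8+115.4)/2 × 1 = 146.1
  [5.75→7.25]: (115.4+60.8)/2 × 1.5 = 132.15
  Sum = 2034.0625 µg/L·h
Extrapolated tail: C_last / k_e = 60.8 / 0.427 = 142.389
AUC_0→∞ = 2034.0625 + 142.389 = 2176.4515 µg/L·h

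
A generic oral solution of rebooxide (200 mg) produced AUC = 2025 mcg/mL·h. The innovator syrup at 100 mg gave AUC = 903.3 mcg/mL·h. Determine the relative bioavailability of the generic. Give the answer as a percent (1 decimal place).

F_rel = 112.1%

F_rel = (AUC_test/D_test) / (AUC_ref/D_ref)
      = (2025/200) / (903.3/100)
      = 10.125 / 9.033 = 1.1209 = 112.09%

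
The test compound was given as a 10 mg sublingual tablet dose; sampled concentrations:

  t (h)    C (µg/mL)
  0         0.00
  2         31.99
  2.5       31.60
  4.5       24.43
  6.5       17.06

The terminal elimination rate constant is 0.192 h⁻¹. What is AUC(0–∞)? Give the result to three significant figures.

AUC = 234 µg/mL·h

Trapezoidal AUC_0→6.5:
  [0→2]: (0.00+31.99)/2 × 2 = 31.99
  [2→2.5]: (31.99+31.60)/2 × 0.5 = 15.8975
  [2.5→4.5]: (31.60+24.43)/2 × 2 = 56.03
  [4.5→6.5]: (24.43+17.06)/2 × 2 = 41.49
  Sum = 145.4075 µg/mL·h
Extrapolated tail: C_last / k_e = 17.06 / 0.192 = 88.854
AUC_0→∞ = 145.4075 + 88.854 = 234.2615 µg/mL·h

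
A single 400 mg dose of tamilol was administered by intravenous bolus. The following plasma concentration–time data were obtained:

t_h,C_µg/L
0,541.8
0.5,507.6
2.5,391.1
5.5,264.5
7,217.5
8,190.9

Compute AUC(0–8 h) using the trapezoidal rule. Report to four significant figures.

Trapezoidal AUC_0→8:
  [0→0.5]: (541.8+507.6)/2 × 0.5 = 262.35
  [0.5→2.5]: (507.6+391.1)/2 × 2 = 898.7
  [2.5→5.5]: (391.1+264.5)/2 × 3 = 983.4
  [5.5→7]: (264.5+217.5)/2 × 1.5 = 361.5
  [7→8]: (217.5+190.9)/2 × 1 = 204.2
  Sum = 2710.15 µg/L·h

AUC = 2710 µg/L·h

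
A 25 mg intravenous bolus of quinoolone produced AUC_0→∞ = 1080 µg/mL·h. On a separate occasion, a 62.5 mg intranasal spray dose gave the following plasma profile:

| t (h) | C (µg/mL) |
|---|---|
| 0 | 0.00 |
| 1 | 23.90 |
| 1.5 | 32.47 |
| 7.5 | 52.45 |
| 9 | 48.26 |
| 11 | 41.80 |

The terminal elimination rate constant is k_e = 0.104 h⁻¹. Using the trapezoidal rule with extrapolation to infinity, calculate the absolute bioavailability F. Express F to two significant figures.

F = 0.31

Trapezoidal AUC_0→11 (intranasal spray):
  [0→1]: (0.00+23.90)/2 × 1 = 11.95
  [1→1.5]: (23.90+32.47)/2 × 0.5 = 14.0925
  [1.5→7.5]: (32.47+52.45)/2 × 6 = 254.76
  [7.5→9]: (52.45+48.26)/2 × 1.5 = 75.5325
  [9→11]: (48.26+41.80)/2 × 2 = 90.06
  Sum = 446.395 µg/mL·h
Tail: C_last/k_e = 41.80/0.104 = 401.923
AUC_0→∞ (intranasal spray) = 446.395 + 401.923 = 848.318 µg/mL·h
F = (AUC_ev/D_ev)/(AUC_iv/D_iv) = (848.318/62.5)/(1080/25) = 13.573088/43.2 = 0.3142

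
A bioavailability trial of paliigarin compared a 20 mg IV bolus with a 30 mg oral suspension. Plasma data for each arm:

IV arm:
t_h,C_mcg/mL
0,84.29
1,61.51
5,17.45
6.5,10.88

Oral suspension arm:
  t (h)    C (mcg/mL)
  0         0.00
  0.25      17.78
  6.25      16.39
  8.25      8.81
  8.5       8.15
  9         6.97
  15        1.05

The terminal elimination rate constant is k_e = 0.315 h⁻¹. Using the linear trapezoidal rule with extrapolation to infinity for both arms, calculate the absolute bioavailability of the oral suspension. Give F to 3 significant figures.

Trapezoidal AUC_0→6.5 (IV):
  [0→1]: (84.29+61.51)/2 × 1 = 72.9
  [1→5]: (61.51+17.45)/2 × 4 = 157.92
  [5→6.5]: (17.45+10.88)/2 × 1.5 = 21.2475
  Sum = 252.0675 mcg/mL·h
IV tail: 10.88/0.315 = 34.540; AUC_iv,0→∞ = 252.0675 + 34.540 = 286.6075 mcg/mL·h
Trapezoidal AUC_0→15 (oral suspension):
  [0→0.25]: (0.00+17.78)/2 × 0.25 = 2.2225
  [0.25→6.25]: (17.78+16.39)/2 × 6 = 102.51
  [6.25→8.25]: (16.39+8.81)/2 × 2 = 25.2
  [8.25→8.5]: (8.81+8.15)/2 × 0.25 = 2.12
  [8.5→9]: (8.15+6.97)/2 × 0.5 = 3.78
  [9→15]: (6.97+1.05)/2 × 6 = 24.06
  Sum = 159.8925 mcg/mL·h
oral suspension tail: 1.05/0.315 = 3.333; AUC_ev,0→∞ = 159.8925 + 3.333 = 163.2255 mcg/mL·h
F = (AUC_ev/D_ev)/(AUC_iv/D_iv) = (163.2255/30)/(286.6075/20) = 5.44085/14.330375 = 0.3797

F = 0.380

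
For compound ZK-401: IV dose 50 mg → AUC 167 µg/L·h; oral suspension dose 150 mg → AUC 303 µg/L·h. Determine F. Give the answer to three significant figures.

F = 0.605

F = (AUC_ev / D_ev) / (AUC_iv / D_iv)
  = (303/150) / (167/50)
  = 2.02 / 3.34 = 0.6048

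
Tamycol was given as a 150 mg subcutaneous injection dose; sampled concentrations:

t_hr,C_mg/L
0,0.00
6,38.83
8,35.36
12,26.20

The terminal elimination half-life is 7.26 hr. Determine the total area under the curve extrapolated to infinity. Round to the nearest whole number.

AUC = 588 mg/L·hr

Trapezoidal AUC_0→12:
  [0→6]: (0.00+38.83)/2 × 6 = 116.49
  [6→8]: (38.83+35.36)/2 × 2 = 74.19
  [8→12]: (35.36+26.20)/2 × 4 = 123.12
  Sum = 313.8 mg/L·hr
k_e = ln2 / t½ = 0.693147 / 7.26 = 0.0955 hr^-1
Extrapolated tail: C_last / k_e = 26.20 / 0.0955 = 274.346
AUC_0→∞ = 313.8 + 274.346 = 588.146 mg/L·hr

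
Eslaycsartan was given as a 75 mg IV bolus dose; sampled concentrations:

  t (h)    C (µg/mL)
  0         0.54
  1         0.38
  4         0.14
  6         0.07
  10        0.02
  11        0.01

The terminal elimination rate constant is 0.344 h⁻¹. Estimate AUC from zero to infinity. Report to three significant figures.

AUC = 1.67 µg/mL·h

Trapezoidal AUC_0→11:
  [0→1]: (0.54+0.38)/2 × 1 = 0.46
  [1→4]: (0.38+0.14)/2 × 3 = 0.78
  [4→6]: (0.14+0.07)/2 × 2 = 0.21
  [6→10]: (0.07+0.02)/2 × 4 = 0.18
  [10→11]: (0.02+0.01)/2 × 1 = 0.015
  Sum = 1.645 µg/mL·h
Extrapolated tail: C_last / k_e = 0.01 / 0.344 = 0.029
AUC_0→∞ = 1.645 + 0.029 = 1.674 µg/mL·h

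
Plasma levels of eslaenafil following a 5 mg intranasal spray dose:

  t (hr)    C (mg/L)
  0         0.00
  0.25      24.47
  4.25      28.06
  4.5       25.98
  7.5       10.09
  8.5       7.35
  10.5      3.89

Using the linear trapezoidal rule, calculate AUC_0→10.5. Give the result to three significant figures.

Trapezoidal AUC_0→10.5:
  [0→0.25]: (0.00+24.47)/2 × 0.25 = 3.05875
  [0.25→4.25]: (24.47+28.06)/2 × 4 = 105.06
  [4.25→4.5]: (28.06+25.98)/2 × 0.25 = 6.755
  [4.5→7.5]: (25.98+10.09)/2 × 3 = 54.105
  [7.5→8.5]: (10.09+7.35)/2 × 1 = 8.72
  [8.5→10.5]: (7.35+3.89)/2 × 2 = 11.24
  Sum = 188.93875 mg/L·hr

AUC = 189 mg/L·hr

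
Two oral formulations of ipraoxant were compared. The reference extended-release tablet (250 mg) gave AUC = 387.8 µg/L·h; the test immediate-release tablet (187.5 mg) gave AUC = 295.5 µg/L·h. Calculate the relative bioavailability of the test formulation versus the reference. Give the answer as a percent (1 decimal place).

F_rel = 101.6%

F_rel = (AUC_test/D_test) / (AUC_ref/D_ref)
      = (295.5/187.5) / (387.8/250)
      = 1.576 / 1.5512 = 1.0160 = 101.60%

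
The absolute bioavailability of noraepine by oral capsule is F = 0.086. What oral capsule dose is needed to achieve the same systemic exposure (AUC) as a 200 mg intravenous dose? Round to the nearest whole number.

D_oral = 2326 mg

For equal systemic exposure: F × D_ev = D_iv
D_ev = D_iv / F = 200 / 0.086 = 2325.58 mg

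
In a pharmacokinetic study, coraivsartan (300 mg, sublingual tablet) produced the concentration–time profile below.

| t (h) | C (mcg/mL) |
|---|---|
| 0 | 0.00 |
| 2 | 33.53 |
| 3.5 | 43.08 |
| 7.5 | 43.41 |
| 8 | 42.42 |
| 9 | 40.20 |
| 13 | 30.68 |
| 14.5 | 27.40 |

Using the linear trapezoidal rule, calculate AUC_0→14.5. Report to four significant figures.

Trapezoidal AUC_0→14.5:
  [0→2]: (0.00+33.53)/2 × 2 = 33.53
  [2→3.5]: (33.53+43.08)/2 × 1.5 = 57.4575
  [3.5→7.5]: (43.08+43.41)/2 × 4 = 172.98
  [7.5→8]: (43.41+42.42)/2 × 0.5 = 21.4575
  [8→9]: (42.42+40.20)/2 × 1 = 41.31
  [9→13]: (40.20+30.68)/2 × 4 = 141.76
  [13→14.5]: (30.68+27.40)/2 × 1.5 = 43.56
  Sum = 512.055 mcg/mL·h

AUC = 512.1 mcg/mL·h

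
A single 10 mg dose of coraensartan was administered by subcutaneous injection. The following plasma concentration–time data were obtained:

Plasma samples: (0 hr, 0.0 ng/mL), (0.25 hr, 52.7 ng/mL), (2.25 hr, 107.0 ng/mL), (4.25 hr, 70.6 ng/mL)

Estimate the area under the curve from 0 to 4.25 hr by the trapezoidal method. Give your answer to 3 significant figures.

AUC = 344 ng/mL·hr

Trapezoidal AUC_0→4.25:
  [0→0.25]: (0.0+52.7)/2 × 0.25 = 6.5875
  [0.25→2.25]: (52.7+107.0)/2 × 2 = 159.7
  [2.25→4.25]: (107.0+70.6)/2 × 2 = 177.6
  Sum = 343.8875 ng/mL·hr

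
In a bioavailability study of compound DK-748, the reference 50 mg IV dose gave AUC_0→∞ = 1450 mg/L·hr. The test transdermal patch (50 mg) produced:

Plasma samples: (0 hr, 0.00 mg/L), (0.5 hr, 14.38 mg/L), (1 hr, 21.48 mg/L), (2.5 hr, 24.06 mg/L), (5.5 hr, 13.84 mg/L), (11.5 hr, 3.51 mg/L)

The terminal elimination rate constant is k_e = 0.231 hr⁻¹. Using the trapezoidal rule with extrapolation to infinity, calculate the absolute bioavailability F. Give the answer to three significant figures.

F = 0.118

Trapezoidal AUC_0→11.5 (transdermal patch):
  [0→0.5]: (0.00+14.38)/2 × 0.5 = 3.595
  [0.5→1]: (14.38+21.48)/2 × 0.5 = 8.965
  [1→2.5]: (21.48+24.06)/2 × 1.5 = 34.155
  [2.5→5.5]: (24.06+13.84)/2 × 3 = 56.85
  [5.5→11.5]: (13.84+3.51)/2 × 6 = 52.05
  Sum = 155.615 mg/L·hr
Tail: C_last/k_e = 3.51/0.231 = 15.195
AUC_0→∞ (transdermal patch) = 155.615 + 15.195 = 170.81 mg/L·hr
F = (AUC_ev/D_ev)/(AUC_iv/D_iv) = (170.81/50)/(1450/50) = 3.4162/29 = 0.1178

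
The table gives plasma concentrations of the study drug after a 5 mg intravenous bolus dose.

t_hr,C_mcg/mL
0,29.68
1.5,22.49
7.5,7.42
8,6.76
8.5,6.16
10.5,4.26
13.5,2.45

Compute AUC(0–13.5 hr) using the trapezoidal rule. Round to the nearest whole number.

Trapezoidal AUC_0→13.5:
  [0→1.5]: (29.68+22.49)/2 × 1.5 = 39.1275
  [1.5→7.5]: (22.49+7.42)/2 × 6 = 89.73
  [7.5→8]: (7.42+6.76)/2 × 0.5 = 3.545
  [8→8.5]: (6.76+6.16)/2 × 0.5 = 3.23
  [8.5→10.5]: (6.16+4.26)/2 × 2 = 10.42
  [10.5→13.5]: (4.26+2.45)/2 × 3 = 10.065
  Sum = 156.1175 mcg/mL·hr

AUC = 156 mcg/mL·hr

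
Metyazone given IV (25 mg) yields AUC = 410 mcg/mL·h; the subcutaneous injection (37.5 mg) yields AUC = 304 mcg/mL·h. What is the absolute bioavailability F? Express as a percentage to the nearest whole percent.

F = (AUC_ev / D_ev) / (AUC_iv / D_iv)
  = (304/37.5) / (410/25)
  = 8.10667 / 16.4 = 0.4943
  = 49.43%

F = 49%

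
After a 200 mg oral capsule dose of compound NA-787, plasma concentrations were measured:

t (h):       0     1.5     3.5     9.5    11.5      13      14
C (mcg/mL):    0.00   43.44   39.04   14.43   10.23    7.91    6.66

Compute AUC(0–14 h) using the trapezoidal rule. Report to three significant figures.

Trapezoidal AUC_0→14:
  [0→1.5]: (0.00+43.44)/2 × 1.5 = 32.58
  [1.5→3.5]: (43.44+39.04)/2 × 2 = 82.48
  [3.5→9.5]: (39.04+14.43)/2 × 6 = 160.41
  [9.5→11.5]: (14.43+10.23)/2 × 2 = 24.66
  [11.5→13]: (10.23+7.91)/2 × 1.5 = 13.605
  [13→14]: (7.91+6.66)/2 × 1 = 7.285
  Sum = 321.02 mcg/mL·h

AUC = 321 mcg/mL·h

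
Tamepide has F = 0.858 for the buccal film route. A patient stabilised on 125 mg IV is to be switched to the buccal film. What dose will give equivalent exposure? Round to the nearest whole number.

For equal systemic exposure: F × D_ev = D_iv
D_ev = D_iv / F = 125 / 0.858 = 145.688 mg

D_buccal = 146 mg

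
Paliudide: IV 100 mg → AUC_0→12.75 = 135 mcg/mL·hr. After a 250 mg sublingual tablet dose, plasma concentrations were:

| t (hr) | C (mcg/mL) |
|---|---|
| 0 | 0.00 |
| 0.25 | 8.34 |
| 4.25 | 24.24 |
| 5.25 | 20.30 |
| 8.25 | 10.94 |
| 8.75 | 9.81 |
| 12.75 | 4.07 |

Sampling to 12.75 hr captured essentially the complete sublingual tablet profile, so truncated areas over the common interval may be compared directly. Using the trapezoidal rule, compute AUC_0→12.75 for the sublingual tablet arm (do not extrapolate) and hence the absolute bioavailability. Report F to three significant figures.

Trapezoidal AUC_0→12.75 (sublingual tablet):
  [0→0.25]: (0.00+8.34)/2 × 0.25 = 1.0425
  [0.25→4.25]: (8.34+24.24)/2 × 4 = 65.16
  [4.25→5.25]: (24.24+20.30)/2 × 1 = 22.27
  [5.25→8.25]: (20.30+10.94)/2 × 3 = 46.86
  [8.25→8.75]: (10.94+9.81)/2 × 0.5 = 5.1875
  [8.75→12.75]: (9.81+4.07)/2 × 4 = 27.76
  Sum = 168.28 mcg/mL·hr
F = (AUC_ev/D_ev)/(AUC_iv/D_iv) = (168.28/250)/(135/100) = 0.67312/1.35 = 0.4986

F = 0.499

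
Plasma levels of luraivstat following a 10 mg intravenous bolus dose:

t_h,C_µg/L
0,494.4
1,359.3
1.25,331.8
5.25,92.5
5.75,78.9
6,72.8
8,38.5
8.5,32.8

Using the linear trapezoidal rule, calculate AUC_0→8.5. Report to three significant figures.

Trapezoidal AUC_0→8.5:
  [0→1]: (494.4+359.3)/2 × 1 = 426.85
  [1→1.25]: (359.3+331.8)/2 × 0.25 = 86.3875
  [1.25→5.25]: (331.8+92.5)/2 × 4 = 848.6
  [5.25→5.75]: (92.5+78.9)/2 × 0.5 = 42.85
  [5.75→6]: (78.9+72.8)/2 × 0.25 = 18.9625
  [6→8]: (72.8+38.5)/2 × 2 = 111.3
  [8→8.5]: (38.5+32.8)/2 × 0.5 = 17.825
  Sum = 1552.775 µg/L·h

AUC = 1550 µg/L·h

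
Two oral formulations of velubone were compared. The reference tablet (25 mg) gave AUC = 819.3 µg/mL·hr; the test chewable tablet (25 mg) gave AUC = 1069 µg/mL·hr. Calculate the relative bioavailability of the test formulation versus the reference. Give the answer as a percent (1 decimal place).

F_rel = (AUC_test/D_test) / (AUC_ref/D_ref)
      = (1069/25) / (819.3/25)
      = 42.76 / 32.772 = 1.3048 = 130.48%

F_rel = 130.5%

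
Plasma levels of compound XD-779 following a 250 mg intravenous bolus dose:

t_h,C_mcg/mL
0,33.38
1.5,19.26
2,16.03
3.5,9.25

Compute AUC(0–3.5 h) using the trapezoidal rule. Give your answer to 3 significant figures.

AUC = 67.3 mcg/mL·h

Trapezoidal AUC_0→3.5:
  [0→1.5]: (33.38+19.26)/2 × 1.5 = 39.48
  [1.5→2]: (19.26+16.03)/2 × 0.5 = 8.8225
  [2→3.5]: (16.03+9.25)/2 × 1.5 = 18.96
  Sum = 67.2625 mcg/mL·h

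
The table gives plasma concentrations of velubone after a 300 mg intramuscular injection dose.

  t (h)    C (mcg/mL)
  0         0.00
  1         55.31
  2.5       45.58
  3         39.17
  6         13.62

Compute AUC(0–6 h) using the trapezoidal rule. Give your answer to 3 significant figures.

AUC = 204 mcg/mL·h

Trapezoidal AUC_0→6:
  [0→1]: (0.00+55.31)/2 × 1 = 27.655
  [1→2.5]: (55.31+45.58)/2 × 1.5 = 75.6675
  [2.5→3]: (45.58+39.17)/2 × 0.5 = 21.1875
  [3→6]: (39.17+13.62)/2 × 3 = 79.185
  Sum = 203.695 mcg/mL·h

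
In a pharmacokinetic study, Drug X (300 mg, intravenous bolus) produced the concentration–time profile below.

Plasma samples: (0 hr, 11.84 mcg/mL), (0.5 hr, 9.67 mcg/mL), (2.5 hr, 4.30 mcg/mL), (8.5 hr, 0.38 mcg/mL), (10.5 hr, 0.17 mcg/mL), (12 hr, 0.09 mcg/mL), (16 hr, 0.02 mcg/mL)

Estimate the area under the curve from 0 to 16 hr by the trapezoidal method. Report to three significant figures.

Trapezoidal AUC_0→16:
  [0→0.5]: (11.84+9.67)/2 × 0.5 = 5.3775
  [0.5→2.5]: (9.67+4.30)/2 × 2 = 13.97
  [2.5→8.5]: (4.30+0.38)/2 × 6 = 14.04
  [8.5→10.5]: (0.38+0.17)/2 × 2 = 0.55
  [10.5→12]: (0.17+0.09)/2 × 1.5 = 0.195
  [12→16]: (0.09+0.02)/2 × 4 = 0.22
  Sum = 34.3525 mcg/mL·hr

AUC = 34.4 mcg/mL·hr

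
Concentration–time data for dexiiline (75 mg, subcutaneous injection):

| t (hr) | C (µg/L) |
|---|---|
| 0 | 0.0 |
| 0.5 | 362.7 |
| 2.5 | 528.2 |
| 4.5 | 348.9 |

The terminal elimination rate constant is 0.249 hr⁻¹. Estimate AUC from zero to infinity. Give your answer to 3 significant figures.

AUC = 3260 µg/L·hr

Trapezoidal AUC_0→4.5:
  [0→0.5]: (0.0+362.7)/2 × 0.5 = 90.675
  [0.5→2.5]: (362.7+528.2)/2 × 2 = 890.9
  [2.5→4.5]: (528.2+348.9)/2 × 2 = 877.1
  Sum = 1858.675 µg/L·hr
Extrapolated tail: C_last / k_e = 348.9 / 0.249 = 1401.205
AUC_0→∞ = 1858.675 + 1401.205 = 3259.88 µg/L·hr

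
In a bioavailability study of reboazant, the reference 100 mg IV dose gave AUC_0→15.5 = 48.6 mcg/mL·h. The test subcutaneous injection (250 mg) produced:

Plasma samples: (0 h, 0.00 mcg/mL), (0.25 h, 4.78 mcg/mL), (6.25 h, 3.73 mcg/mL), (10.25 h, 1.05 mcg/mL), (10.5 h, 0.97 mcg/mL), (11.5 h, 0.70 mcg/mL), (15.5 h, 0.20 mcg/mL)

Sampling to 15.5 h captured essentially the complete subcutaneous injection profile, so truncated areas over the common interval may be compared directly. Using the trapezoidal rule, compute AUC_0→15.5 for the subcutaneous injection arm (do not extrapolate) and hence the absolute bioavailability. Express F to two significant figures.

Trapezoidal AUC_0→15.5 (subcutaneous injection):
  [0→0.25]: (0.00+4.78)/2 × 0.25 = 0.5975
  [0.25→6.25]: (4.78+3.73)/2 × 6 = 25.53
  [6.25→10.25]: (3.73+1.05)/2 × 4 = 9.56
  [10.25→10.5]: (1.05+0.97)/2 × 0.25 = 0.2525
  [10.5→11.5]: (0.97+0.70)/2 × 1 = 0.835
  [11.5→15.5]: (0.70+0.20)/2 × 4 = 1.8
  Sum = 38.575 mcg/mL·h
F = (AUC_ev/D_ev)/(AUC_iv/D_iv) = (38.575/250)/(48.6/100) = 0.1543/0.486 = 0.3175

F = 0.32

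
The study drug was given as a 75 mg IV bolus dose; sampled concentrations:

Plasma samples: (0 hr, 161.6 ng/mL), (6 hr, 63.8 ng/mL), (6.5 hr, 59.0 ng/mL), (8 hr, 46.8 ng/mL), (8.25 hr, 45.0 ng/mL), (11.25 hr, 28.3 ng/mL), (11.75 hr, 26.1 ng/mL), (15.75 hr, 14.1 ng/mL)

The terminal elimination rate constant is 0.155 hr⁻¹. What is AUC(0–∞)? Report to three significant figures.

Trapezoidal AUC_0→15.75:
  [0→6]: (161.6+63.8)/2 × 6 = 676.2
  [6→6.5]: (63.8+59.0)/2 × 0.5 = 30.7
  [6.5→8]: (59.0+46.8)/2 × 1.5 = 79.35
  [8→8.25]: (46.8+45.0)/2 × 0.25 = 11.475
  [8.25→11.25]: (45.0+28.3)/2 × 3 = 109.95
  [11.25→11.75]: (28.3+26.1)/2 × 0.5 = 13.6
  [11.75→15.75]: (26.1+14.1)/2 × 4 = 80.4
  Sum = 1001.675 ng/mL·hr
Extrapolated tail: C_last / k_e = 14.1 / 0.155 = 90.968
AUC_0→∞ = 1001.675 + 90.968 = 1092.643 ng/mL·hr

AUC = 1090 ng/mL·hr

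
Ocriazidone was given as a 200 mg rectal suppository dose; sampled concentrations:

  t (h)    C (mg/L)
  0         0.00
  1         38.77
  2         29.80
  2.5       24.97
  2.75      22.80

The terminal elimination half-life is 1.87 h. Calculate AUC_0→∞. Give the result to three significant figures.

Trapezoidal AUC_0→2.75:
  [0→1]: (0.00+38.77)/2 × 1 = 19.385
  [1→2]: (38.77+29.80)/2 × 1 = 34.285
  [2→2.5]: (29.80+24.97)/2 × 0.5 = 13.6925
  [2.5→2.75]: (24.97+22.80)/2 × 0.25 = 5.97125
  Sum = 73.33375 mg/L·h
k_e = ln2 / t½ = 0.693147 / 1.87 = 0.3707 h^-1
Extrapolated tail: C_last / k_e = 22.80 / 0.3707 = 61.505
AUC_0→∞ = 73.33375 + 61.505 = 134.83875 mg/L·h

AUC = 135 mg/L·h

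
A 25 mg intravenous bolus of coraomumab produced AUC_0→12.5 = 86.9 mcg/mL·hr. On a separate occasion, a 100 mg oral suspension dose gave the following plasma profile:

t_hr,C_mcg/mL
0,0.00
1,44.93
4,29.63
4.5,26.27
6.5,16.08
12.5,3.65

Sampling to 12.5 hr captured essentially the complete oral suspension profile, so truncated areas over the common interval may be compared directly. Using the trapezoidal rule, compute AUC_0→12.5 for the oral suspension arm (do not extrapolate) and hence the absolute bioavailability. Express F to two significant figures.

F = 0.72

Trapezoidal AUC_0→12.5 (oral suspension):
  [0→1]: (0.00+44.93)/2 × 1 = 22.465
  [1→4]: (44.93+29.63)/2 × 3 = 111.84
  [4→4.5]: (29.63+26.27)/2 × 0.5 = 13.975
  [4.5→6.5]: (26.27+16.08)/2 × 2 = 42.35
  [6.5→12.5]: (16.08+3.65)/2 × 6 = 59.19
  Sum = 249.82 mcg/mL·hr
F = (AUC_ev/D_ev)/(AUC_iv/D_iv) = (249.82/100)/(86.9/25) = 2.4982/3.476 = 0.7187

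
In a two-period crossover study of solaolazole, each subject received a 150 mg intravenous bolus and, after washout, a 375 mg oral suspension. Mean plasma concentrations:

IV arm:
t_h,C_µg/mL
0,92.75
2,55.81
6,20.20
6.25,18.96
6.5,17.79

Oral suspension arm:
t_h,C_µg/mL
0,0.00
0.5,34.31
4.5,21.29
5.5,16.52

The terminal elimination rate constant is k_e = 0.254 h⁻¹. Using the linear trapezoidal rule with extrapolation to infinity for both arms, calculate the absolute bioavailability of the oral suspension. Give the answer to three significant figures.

Trapezoidal AUC_0→6.5 (IV):
  [0→2]: (92.75+55.81)/2 × 2 = 148.56
  [2→6]: (55.81+20.20)/2 × 4 = 152.02
  [6→6.25]: (20.20+18.96)/2 × 0.25 = 4.895
  [6.25→6.5]: (18.96+17.79)/2 × 0.25 = 4.59375
  Sum = 310.06875 µg/mL·h
IV tail: 17.79/0.254 = 70.039; AUC_iv,0→∞ = 310.06875 + 70.039 = 380.10775 µg/mL·h
Trapezoidal AUC_0→5.5 (oral suspension):
  [0→0.5]: (0.00+34.31)/2 × 0.5 = 8.5775
  [0.5→4.5]: (34.31+21.29)/2 × 4 = 111.2
  [4.5→5.5]: (21.29+16.52)/2 × 1 = 18.905
  Sum = 138.6825 µg/mL·h
oral suspension tail: 16.52/0.254 = 65.039; AUC_ev,0→∞ = 138.6825 + 65.039 = 203.7215 µg/mL·h
F = (AUC_ev/D_ev)/(AUC_iv/D_iv) = (203.7215/375)/(380.10775/150) = 0.543257/2.53405 = 0.2144

F = 0.214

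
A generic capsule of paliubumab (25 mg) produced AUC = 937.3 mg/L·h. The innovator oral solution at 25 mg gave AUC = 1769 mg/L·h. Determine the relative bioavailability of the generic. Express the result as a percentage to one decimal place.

F_rel = 53.0%

F_rel = (AUC_test/D_test) / (AUC_ref/D_ref)
      = (937.3/25) / (1769/25)
      = 37.492 / 70.76 = 0.5298 = 52.98%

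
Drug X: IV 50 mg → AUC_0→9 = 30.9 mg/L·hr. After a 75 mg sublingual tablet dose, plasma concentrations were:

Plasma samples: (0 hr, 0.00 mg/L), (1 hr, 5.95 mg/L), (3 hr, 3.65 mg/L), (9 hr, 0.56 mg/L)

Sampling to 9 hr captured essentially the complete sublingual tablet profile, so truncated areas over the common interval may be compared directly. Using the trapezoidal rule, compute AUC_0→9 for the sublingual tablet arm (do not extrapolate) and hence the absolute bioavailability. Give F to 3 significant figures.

Trapezoidal AUC_0→9 (sublingual tablet):
  [0→1]: (0.00+5.95)/2 × 1 = 2.975
  [1→3]: (5.95+3.65)/2 × 2 = 9.6
  [3→9]: (3.65+0.56)/2 × 6 = 12.63
  Sum = 25.205 mg/L·hr
F = (AUC_ev/D_ev)/(AUC_iv/D_iv) = (25.205/75)/(30.9/50) = 0.336067/0.618 = 0.5438

F = 0.544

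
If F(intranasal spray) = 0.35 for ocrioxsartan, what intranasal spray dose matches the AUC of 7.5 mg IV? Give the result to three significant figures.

For equal systemic exposure: F × D_ev = D_iv
D_ev = D_iv / F = 7.5 / 0.35 = 21.4286 mg

D_intranasal = 21.4 mg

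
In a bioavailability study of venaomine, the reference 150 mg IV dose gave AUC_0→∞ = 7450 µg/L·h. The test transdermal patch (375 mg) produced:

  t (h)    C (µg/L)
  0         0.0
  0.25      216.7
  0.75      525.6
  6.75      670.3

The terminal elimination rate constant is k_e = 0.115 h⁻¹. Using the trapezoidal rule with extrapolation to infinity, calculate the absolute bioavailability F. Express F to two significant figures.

F = 0.52

Trapezoidal AUC_0→6.75 (transdermal patch):
  [0→0.25]: (0.0+216.7)/2 × 0.25 = 27.0875
  [0.25→0.75]: (216.7+525.6)/2 × 0.5 = 185.575
  [0.75→6.75]: (525.6+670.3)/2 × 6 = 3587.7
  Sum = 3800.3625 µg/L·h
Tail: C_last/k_e = 670.3/0.115 = 5828.696
AUC_0→∞ (transdermal patch) = 3800.3625 + 5828.696 = 9629.0585 µg/L·h
F = (AUC_ev/D_ev)/(AUC_iv/D_iv) = (9629.0585/375)/(7450/150) = 25.6775/49.6667 = 0.5170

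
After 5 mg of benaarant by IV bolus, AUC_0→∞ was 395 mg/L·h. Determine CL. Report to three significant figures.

CL = 0.0127 L/h

CL = Dose_iv / AUC_0→∞
   = 5 / 395 = 0.0126582 L/h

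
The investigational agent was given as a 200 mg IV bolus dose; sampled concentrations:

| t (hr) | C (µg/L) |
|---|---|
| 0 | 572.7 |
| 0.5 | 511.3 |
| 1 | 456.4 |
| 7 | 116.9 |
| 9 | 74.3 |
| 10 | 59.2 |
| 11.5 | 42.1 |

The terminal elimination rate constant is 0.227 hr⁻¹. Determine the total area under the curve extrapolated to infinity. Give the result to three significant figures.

AUC = 2750 µg/L·hr

Trapezoidal AUC_0→11.5:
  [0→0.5]: (572.7+511.3)/2 × 0.5 = 271.0
  [0.5→1]: (511.3+456.4)/2 × 0.5 = 241.925
  [1→7]: (456.4+116.9)/2 × 6 = 1719.9
  [7→9]: (116.9+74.3)/2 × 2 = 191.2
  [9→10]: (74.3+59.2)/2 × 1 = 66.75
  [10→11.5]: (59.2+42.1)/2 × 1.5 = 75.975
  Sum = 2566.75 µg/L·hr
Extrapolated tail: C_last / k_e = 42.1 / 0.227 = 185.463
AUC_0→∞ = 2566.75 + 185.463 = 2752.213 µg/L·hr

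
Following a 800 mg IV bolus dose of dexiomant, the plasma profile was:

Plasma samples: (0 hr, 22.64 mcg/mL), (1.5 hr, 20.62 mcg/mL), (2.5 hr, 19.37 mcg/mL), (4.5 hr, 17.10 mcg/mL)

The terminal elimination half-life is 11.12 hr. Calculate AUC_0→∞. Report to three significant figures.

AUC = 363 mcg/mL·hr

Trapezoidal AUC_0→4.5:
  [0→1.5]: (22.64+20.62)/2 × 1.5 = 32.445
  [1.5→2.5]: (20.62+19.37)/2 × 1 = 19.995
  [2.5→4.5]: (19.37+17.10)/2 × 2 = 36.47
  Sum = 88.91 mcg/mL·hr
k_e = ln2 / t½ = 0.693147 / 11.12 = 0.0623 hr^-1
Extrapolated tail: C_last / k_e = 17.10 / 0.0623 = 274.478
AUC_0→∞ = 88.91 + 274.478 = 363.388 mcg/mL·hr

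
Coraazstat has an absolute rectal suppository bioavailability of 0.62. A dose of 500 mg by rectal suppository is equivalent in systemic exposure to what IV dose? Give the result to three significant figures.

D_iv = 310 mg

Systemic exposure from an extravascular dose = F × D_ev, so the equivalent IV dose is F × D_ev.
D_iv = F × D_ev = 0.62 × 500 = 310 mg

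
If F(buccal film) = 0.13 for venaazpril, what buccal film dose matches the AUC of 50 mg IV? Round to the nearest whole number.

For equal systemic exposure: F × D_ev = D_iv
D_ev = D_iv / F = 50 / 0.13 = 384.615 mg

D_buccal = 385 mg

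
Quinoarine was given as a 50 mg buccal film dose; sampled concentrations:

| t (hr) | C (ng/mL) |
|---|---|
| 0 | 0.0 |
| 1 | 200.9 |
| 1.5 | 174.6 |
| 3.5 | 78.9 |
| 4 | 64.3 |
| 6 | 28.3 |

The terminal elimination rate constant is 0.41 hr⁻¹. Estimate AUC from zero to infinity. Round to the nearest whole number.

AUC = 645 ng/mL·hr

Trapezoidal AUC_0→6:
  [0→1]: (0.0+200.9)/2 × 1 = 100.45
  [1→1.5]: (200.9+174.6)/2 × 0.5 = 93.875
  [1.5→3.5]: (174.6+78.9)/2 × 2 = 253.5
  [3.5→4]: (78.9+64.3)/2 × 0.5 = 35.8
  [4→6]: (64.3+28.3)/2 × 2 = 92.6
  Sum = 576.225 ng/mL·hr
Extrapolated tail: C_last / k_e = 28.3 / 0.41 = 69.024
AUC_0→∞ = 576.225 + 69.024 = 645.249 ng/mL·hr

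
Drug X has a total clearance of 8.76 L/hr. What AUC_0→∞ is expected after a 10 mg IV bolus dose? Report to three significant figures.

AUC_0→∞ = Dose_iv / CL
        = 10 / 8.76 = 1.14155 mg/L·hr

AUC = 1.14 mg/L·hr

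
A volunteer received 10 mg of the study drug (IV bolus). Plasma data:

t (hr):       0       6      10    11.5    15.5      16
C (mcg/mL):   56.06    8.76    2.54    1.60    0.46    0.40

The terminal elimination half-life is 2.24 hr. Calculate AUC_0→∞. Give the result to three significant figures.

AUC = 226 mcg/mL·hr

Trapezoidal AUC_0→16:
  [0→6]: (56.06+8.76)/2 × 6 = 194.46
  [6→10]: (8.76+2.54)/2 × 4 = 22.6
  [10→11.5]: (2.54+1.60)/2 × 1.5 = 3.105
  [11.5→15.5]: (1.60+0.46)/2 × 4 = 4.12
  [15.5→16]: (0.46+0.40)/2 × 0.5 = 0.215
  Sum = 224.5 mcg/mL·hr
k_e = ln2 / t½ = 0.693147 / 2.24 = 0.3094 hr^-1
Extrapolated tail: C_last / k_e = 0.40 / 0.3094 = 1.293
AUC_0→∞ = 224.5 + 1.293 = 225.793 mcg/mL·hr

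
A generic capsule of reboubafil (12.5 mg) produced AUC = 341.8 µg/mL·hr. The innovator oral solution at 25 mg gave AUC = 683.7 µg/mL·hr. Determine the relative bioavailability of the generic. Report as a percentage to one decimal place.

F_rel = 100.0%

F_rel = (AUC_test/D_test) / (AUC_ref/D_ref)
      = (341.8/12.5) / (683.7/25)
      = 27.344 / 27.348 = 0.9999 = 99.99%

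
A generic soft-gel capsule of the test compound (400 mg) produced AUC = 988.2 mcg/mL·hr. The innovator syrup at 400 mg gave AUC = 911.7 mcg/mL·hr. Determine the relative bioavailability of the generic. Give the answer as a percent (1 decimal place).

F_rel = (AUC_test/D_test) / (AUC_ref/D_ref)
      = (988.2/400) / (911.7/400)
      = 2.4705 / 2.27925 = 1.0839 = 108.39%

F_rel = 108.4%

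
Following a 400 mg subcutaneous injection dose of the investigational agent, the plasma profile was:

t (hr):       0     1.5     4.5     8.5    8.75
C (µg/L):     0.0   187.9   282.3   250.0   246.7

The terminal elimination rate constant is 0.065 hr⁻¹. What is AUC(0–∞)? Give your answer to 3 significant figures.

Trapezoidal AUC_0→8.75:
  [0→1.5]: (0.0+187.9)/2 × 1.5 = 140.925
  [1.5→4.5]: (187.9+282.3)/2 × 3 = 705.3
  [4.5→8.5]: (282.3+250.0)/2 × 4 = 1064.6
  [8.5→8.75]: (250.0+246.7)/2 × 0.25 = 62.0875
  Sum = 1972.9125 µg/L·hr
Extrapolated tail: C_last / k_e = 246.7 / 0.065 = 3795.385
AUC_0→∞ = 1972.9125 + 3795.385 = 5768.2975 µg/L·hr

AUC = 5770 µg/L·hr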